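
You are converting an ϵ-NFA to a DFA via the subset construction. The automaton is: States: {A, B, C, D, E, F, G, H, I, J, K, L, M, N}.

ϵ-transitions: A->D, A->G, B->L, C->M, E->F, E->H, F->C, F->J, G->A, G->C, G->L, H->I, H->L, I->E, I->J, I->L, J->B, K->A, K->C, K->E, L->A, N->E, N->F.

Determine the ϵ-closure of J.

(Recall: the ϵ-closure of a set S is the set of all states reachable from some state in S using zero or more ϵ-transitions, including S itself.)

{A, B, C, D, G, J, L, M}

Start with {J}.
From J via ϵ: add B.
From B via ϵ: add L.
From L via ϵ: add A.
From A via ϵ: add D, G.
From G via ϵ: add C.
From C via ϵ: add M.
No new states can be added; the closed set is {A, B, C, D, G, J, L, M}.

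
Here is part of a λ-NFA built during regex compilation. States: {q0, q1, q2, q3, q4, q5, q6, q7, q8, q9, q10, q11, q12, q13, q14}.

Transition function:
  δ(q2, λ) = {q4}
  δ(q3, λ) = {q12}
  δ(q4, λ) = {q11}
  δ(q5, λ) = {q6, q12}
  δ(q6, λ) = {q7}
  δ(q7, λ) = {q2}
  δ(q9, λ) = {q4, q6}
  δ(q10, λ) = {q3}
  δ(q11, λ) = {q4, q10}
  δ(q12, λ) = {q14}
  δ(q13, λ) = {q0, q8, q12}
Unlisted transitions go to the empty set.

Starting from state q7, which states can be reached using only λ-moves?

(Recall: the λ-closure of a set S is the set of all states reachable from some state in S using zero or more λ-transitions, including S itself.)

Start with {q7}.
From q7 via λ: add q2.
From q2 via λ: add q4.
From q4 via λ: add q11.
From q11 via λ: add q10.
From q10 via λ: add q3.
From q3 via λ: add q12.
From q12 via λ: add q14.
No new states can be added; the closed set is {q2, q3, q4, q7, q10, q11, q12, q14}.

{q2, q3, q4, q7, q10, q11, q12, q14}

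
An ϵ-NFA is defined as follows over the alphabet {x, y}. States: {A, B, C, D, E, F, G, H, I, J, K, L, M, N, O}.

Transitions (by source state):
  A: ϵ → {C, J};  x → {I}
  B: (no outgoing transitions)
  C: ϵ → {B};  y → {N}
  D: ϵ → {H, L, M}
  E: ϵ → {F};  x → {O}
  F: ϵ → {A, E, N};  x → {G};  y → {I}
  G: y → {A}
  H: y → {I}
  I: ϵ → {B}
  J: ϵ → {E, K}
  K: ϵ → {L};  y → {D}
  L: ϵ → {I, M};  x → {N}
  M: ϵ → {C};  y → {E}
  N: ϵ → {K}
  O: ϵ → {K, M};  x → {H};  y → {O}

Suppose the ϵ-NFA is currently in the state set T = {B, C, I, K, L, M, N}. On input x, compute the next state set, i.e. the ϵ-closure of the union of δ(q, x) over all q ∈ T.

{B, C, I, K, L, M, N}

L on x → {N}.
No x-transition from B, C, I, K, M, N.
Union after reading x: {N}.
Now take the ϵ-closure:
From N via ϵ: add K.
From K via ϵ: add L.
From L via ϵ: add I, M.
From I via ϵ: add B.
From M via ϵ: add C.
No new states can be added; the closed set is {B, C, I, K, L, M, N}.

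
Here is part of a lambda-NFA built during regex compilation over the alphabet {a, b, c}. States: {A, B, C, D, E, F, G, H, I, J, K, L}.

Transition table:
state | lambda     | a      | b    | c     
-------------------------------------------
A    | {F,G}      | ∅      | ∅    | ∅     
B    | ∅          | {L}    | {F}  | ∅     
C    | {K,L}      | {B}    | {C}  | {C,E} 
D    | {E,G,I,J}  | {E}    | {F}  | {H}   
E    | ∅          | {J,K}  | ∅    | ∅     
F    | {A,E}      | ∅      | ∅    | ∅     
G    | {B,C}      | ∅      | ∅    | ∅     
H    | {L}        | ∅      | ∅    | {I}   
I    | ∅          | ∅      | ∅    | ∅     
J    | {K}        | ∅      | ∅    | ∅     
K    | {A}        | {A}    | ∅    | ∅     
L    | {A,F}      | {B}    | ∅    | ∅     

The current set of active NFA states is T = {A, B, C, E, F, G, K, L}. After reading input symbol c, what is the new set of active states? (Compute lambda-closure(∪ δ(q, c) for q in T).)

{A, B, C, E, F, G, K, L}

C on c → {C, E}.
No c-transition from A, B, E, F, G, K, L.
Union after reading c: {C, E}.
Now take the lambda-closure:
From C via lambda: add K, L.
From K via lambda: add A.
From L via lambda: add F.
From A via lambda: add G.
From G via lambda: add B.
No new states can be added; the closed set is {A, B, C, E, F, G, K, L}.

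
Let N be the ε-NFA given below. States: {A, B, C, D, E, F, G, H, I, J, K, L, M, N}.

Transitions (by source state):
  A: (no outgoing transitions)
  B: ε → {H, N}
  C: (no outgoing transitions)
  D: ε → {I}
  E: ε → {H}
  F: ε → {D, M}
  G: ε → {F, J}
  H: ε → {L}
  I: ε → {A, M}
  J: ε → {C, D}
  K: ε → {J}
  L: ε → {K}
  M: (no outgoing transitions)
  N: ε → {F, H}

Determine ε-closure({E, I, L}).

{A, C, D, E, H, I, J, K, L, M}

Start with {E, I, L}.
From E via ε: add H.
From I via ε: add A, M.
From L via ε: add K.
From K via ε: add J.
From J via ε: add C, D.
No new states can be added; the closed set is {A, C, D, E, H, I, J, K, L, M}.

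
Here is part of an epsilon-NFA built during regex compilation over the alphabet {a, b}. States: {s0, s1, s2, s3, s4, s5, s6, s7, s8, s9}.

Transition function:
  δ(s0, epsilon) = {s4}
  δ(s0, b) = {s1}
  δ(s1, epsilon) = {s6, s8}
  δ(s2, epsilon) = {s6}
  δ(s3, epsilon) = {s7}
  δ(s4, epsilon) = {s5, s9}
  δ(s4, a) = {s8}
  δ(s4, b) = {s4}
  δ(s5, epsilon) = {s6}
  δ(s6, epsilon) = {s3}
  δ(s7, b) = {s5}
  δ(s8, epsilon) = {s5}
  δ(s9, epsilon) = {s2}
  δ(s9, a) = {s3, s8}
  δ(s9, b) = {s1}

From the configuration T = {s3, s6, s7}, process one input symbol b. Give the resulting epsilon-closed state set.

{s3, s5, s6, s7}

s7 on b → {s5}.
No b-transition from s3, s6.
Union after reading b: {s5}.
Now take the epsilon-closure:
From s5 via epsilon: add s6.
From s6 via epsilon: add s3.
From s3 via epsilon: add s7.
No new states can be added; the closed set is {s3, s5, s6, s7}.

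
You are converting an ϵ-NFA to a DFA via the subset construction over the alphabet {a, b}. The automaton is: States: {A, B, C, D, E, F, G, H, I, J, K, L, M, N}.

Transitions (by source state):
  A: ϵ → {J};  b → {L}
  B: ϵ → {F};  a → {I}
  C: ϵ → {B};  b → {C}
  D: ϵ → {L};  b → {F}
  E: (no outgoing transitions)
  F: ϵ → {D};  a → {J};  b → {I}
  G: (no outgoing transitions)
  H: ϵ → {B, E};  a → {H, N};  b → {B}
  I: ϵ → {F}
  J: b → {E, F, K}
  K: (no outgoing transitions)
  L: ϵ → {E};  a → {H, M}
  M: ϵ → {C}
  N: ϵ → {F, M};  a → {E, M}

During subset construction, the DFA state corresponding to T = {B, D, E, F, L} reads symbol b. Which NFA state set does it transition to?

D on b → {F}.
F on b → {I}.
No b-transition from B, E, L.
Union after reading b: {F, I}.
Now take the ϵ-closure:
From F via ϵ: add D.
From D via ϵ: add L.
From L via ϵ: add E.
No new states can be added; the closed set is {D, E, F, I, L}.

{D, E, F, I, L}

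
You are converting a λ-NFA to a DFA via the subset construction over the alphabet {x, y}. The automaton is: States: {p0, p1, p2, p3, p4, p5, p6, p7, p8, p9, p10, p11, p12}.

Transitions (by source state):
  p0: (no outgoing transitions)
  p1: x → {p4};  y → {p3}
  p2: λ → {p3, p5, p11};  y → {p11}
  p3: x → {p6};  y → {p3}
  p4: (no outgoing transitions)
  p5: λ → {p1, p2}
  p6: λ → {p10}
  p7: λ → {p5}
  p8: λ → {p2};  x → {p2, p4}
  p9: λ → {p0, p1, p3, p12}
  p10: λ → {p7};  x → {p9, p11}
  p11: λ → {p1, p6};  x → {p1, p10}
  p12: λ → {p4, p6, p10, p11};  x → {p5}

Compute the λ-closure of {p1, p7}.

{p1, p2, p3, p5, p6, p7, p10, p11}

Start with {p1, p7}.
From p7 via λ: add p5.
From p5 via λ: add p2.
From p2 via λ: add p3, p11.
From p11 via λ: add p6.
From p6 via λ: add p10.
No new states can be added; the closed set is {p1, p2, p3, p5, p6, p7, p10, p11}.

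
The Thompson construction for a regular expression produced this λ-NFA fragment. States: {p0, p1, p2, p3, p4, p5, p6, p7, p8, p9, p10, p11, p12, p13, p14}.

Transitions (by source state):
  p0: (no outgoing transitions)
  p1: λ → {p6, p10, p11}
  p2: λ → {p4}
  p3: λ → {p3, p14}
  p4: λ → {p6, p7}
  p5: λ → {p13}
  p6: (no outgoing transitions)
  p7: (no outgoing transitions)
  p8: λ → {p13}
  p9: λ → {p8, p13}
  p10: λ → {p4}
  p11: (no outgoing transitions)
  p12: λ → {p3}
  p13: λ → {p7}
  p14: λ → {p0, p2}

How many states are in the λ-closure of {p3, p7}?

Start with {p3, p7}.
From p3 via λ: add p14.
From p14 via λ: add p0, p2.
From p2 via λ: add p4.
From p4 via λ: add p6.
λ-closure = {p0, p2, p3, p4, p6, p7, p14}, which has 7 states.

7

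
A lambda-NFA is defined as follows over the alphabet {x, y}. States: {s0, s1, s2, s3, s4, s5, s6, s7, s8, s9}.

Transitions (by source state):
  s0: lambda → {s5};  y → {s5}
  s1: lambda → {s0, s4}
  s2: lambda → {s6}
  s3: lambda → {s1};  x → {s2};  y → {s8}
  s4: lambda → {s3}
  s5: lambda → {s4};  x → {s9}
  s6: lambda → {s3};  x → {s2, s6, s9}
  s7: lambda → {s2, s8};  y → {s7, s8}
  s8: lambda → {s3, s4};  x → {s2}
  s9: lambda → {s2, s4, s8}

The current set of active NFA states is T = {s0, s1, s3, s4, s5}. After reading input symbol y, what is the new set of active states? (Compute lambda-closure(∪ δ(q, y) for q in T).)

{s0, s1, s3, s4, s5, s8}

s0 on y → {s5}.
s3 on y → {s8}.
No y-transition from s1, s4, s5.
Union after reading y: {s5, s8}.
Now take the lambda-closure:
From s5 via lambda: add s4.
From s8 via lambda: add s3.
From s3 via lambda: add s1.
From s1 via lambda: add s0.
No new states can be added; the closed set is {s0, s1, s3, s4, s5, s8}.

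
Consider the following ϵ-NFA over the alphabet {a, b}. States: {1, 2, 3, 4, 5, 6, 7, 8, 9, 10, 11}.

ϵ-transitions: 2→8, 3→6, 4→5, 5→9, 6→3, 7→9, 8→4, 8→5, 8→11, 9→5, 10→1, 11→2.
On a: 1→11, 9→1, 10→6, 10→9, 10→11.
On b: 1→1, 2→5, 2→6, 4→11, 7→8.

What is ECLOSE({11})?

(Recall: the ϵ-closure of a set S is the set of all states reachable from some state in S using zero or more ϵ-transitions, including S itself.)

{2, 4, 5, 8, 9, 11}

Start with {11}.
From 11 via ϵ: add 2.
From 2 via ϵ: add 8.
From 8 via ϵ: add 4, 5.
From 5 via ϵ: add 9.
No new states can be added; the closed set is {2, 4, 5, 8, 9, 11}.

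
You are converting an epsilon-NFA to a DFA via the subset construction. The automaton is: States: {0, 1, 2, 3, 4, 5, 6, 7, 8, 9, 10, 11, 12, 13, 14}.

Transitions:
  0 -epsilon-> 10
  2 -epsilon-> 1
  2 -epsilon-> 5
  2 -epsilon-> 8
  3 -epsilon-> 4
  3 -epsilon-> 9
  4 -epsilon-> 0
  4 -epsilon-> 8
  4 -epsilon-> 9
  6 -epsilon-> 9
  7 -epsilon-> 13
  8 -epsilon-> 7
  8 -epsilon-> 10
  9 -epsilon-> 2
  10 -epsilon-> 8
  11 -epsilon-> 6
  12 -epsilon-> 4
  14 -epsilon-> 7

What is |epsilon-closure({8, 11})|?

Start with {8, 11}.
From 8 via epsilon: add 7, 10.
From 11 via epsilon: add 6.
From 6 via epsilon: add 9.
From 7 via epsilon: add 13.
From 9 via epsilon: add 2.
From 2 via epsilon: add 1, 5.
epsilon-closure = {1, 2, 5, 6, 7, 8, 9, 10, 11, 13}, which has 10 states.

10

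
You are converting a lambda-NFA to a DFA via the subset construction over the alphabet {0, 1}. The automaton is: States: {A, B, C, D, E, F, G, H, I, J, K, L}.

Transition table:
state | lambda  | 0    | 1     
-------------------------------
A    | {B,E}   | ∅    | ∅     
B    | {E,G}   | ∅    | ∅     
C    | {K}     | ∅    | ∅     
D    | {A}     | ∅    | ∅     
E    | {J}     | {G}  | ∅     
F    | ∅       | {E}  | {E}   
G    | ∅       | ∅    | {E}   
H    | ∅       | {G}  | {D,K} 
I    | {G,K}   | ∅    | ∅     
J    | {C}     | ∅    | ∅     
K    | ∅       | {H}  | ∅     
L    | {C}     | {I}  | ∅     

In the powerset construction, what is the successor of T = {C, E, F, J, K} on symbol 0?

{C, E, G, H, J, K}

E on 0 → {G}.
F on 0 → {E}.
K on 0 → {H}.
No 0-transition from C, J.
Union after reading 0: {E, G, H}.
Now take the lambda-closure:
From E via lambda: add J.
From J via lambda: add C.
From C via lambda: add K.
No new states can be added; the closed set is {C, E, G, H, J, K}.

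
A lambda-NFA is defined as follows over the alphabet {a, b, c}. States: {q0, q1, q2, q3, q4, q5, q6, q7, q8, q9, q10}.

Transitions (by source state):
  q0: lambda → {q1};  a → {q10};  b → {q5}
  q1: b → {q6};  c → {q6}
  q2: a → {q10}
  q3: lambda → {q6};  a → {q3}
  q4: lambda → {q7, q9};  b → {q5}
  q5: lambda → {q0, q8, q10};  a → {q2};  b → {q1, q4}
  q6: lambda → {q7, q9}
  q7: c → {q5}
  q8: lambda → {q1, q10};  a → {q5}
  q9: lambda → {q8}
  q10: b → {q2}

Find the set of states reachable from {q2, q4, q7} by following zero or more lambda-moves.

Start with {q2, q4, q7}.
From q4 via lambda: add q9.
From q9 via lambda: add q8.
From q8 via lambda: add q1, q10.
No new states can be added; the closed set is {q1, q2, q4, q7, q8, q9, q10}.

{q1, q2, q4, q7, q8, q9, q10}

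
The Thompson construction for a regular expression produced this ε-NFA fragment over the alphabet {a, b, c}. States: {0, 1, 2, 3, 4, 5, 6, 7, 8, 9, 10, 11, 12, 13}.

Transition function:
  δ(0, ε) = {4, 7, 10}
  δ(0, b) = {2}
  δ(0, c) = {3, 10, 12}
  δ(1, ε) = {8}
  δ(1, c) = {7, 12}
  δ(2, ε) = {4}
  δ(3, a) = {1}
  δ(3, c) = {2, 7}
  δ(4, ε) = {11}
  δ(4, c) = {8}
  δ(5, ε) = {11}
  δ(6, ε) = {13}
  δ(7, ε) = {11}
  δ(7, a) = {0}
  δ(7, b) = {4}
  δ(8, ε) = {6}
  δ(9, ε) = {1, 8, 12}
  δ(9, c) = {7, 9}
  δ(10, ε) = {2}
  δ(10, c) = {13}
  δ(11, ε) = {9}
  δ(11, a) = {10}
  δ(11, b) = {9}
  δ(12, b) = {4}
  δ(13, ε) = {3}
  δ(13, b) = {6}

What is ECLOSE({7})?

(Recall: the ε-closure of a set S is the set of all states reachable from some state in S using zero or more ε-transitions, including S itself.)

{1, 3, 6, 7, 8, 9, 11, 12, 13}

Start with {7}.
From 7 via ε: add 11.
From 11 via ε: add 9.
From 9 via ε: add 1, 8, 12.
From 8 via ε: add 6.
From 6 via ε: add 13.
From 13 via ε: add 3.
No new states can be added; the closed set is {1, 3, 6, 7, 8, 9, 11, 12, 13}.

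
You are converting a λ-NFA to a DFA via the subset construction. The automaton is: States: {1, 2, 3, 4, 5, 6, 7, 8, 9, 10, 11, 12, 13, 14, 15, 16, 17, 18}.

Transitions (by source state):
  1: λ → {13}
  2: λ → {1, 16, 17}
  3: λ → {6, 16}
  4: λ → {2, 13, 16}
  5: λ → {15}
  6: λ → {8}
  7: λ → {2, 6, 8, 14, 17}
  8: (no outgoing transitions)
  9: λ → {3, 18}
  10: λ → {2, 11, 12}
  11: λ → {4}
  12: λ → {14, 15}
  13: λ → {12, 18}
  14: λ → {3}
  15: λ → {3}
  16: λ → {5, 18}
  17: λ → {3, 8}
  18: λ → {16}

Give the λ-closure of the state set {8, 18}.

{3, 5, 6, 8, 15, 16, 18}

Start with {8, 18}.
From 18 via λ: add 16.
From 16 via λ: add 5.
From 5 via λ: add 15.
From 15 via λ: add 3.
From 3 via λ: add 6.
No new states can be added; the closed set is {3, 5, 6, 8, 15, 16, 18}.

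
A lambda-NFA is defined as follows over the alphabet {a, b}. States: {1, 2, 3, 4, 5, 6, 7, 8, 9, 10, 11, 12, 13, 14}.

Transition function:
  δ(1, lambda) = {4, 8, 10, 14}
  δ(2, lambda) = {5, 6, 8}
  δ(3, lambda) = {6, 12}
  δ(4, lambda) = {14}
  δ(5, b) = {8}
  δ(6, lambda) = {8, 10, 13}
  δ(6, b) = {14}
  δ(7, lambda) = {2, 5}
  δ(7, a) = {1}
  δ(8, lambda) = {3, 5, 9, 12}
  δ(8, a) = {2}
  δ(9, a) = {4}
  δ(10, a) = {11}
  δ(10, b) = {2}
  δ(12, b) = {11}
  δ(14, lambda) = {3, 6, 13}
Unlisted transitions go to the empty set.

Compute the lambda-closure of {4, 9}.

{3, 4, 5, 6, 8, 9, 10, 12, 13, 14}

Start with {4, 9}.
From 4 via lambda: add 14.
From 14 via lambda: add 3, 6, 13.
From 3 via lambda: add 12.
From 6 via lambda: add 8, 10.
From 8 via lambda: add 5.
No new states can be added; the closed set is {3, 4, 5, 6, 8, 9, 10, 12, 13, 14}.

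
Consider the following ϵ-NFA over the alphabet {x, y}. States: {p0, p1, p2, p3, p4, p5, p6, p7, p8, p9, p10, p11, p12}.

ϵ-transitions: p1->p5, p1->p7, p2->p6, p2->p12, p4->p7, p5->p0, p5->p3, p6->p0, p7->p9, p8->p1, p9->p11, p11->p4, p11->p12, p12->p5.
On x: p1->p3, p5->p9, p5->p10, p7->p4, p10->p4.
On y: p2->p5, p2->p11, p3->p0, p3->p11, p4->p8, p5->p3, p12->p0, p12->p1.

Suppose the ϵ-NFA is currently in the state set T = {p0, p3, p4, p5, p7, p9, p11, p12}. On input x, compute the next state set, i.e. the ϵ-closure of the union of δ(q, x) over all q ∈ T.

{p0, p3, p4, p5, p7, p9, p10, p11, p12}

p5 on x → {p9, p10}.
p7 on x → {p4}.
No x-transition from p0, p3, p4, p9, p11, p12.
Union after reading x: {p4, p9, p10}.
Now take the ϵ-closure:
From p4 via ϵ: add p7.
From p9 via ϵ: add p11.
From p11 via ϵ: add p12.
From p12 via ϵ: add p5.
From p5 via ϵ: add p0, p3.
No new states can be added; the closed set is {p0, p3, p4, p5, p7, p9, p10, p11, p12}.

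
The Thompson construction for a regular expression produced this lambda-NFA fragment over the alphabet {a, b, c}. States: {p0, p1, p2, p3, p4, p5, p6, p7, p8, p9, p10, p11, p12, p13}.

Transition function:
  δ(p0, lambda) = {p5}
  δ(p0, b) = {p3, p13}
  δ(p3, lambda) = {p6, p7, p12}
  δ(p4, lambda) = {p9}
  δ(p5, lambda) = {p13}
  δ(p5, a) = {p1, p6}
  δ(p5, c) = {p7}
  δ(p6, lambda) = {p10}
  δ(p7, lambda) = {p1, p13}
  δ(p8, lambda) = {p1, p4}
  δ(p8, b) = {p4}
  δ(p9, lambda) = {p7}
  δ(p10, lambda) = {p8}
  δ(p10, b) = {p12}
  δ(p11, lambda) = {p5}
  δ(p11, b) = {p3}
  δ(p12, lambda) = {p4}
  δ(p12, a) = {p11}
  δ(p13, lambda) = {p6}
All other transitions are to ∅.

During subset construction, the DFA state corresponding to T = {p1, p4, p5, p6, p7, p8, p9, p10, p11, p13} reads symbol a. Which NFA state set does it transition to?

p5 on a → {p1, p6}.
No a-transition from p1, p4, p6, p7, p8, p9, p10, p11, p13.
Union after reading a: {p1, p6}.
Now take the lambda-closure:
From p6 via lambda: add p10.
From p10 via lambda: add p8.
From p8 via lambda: add p4.
From p4 via lambda: add p9.
From p9 via lambda: add p7.
From p7 via lambda: add p13.
No new states can be added; the closed set is {p1, p4, p6, p7, p8, p9, p10, p13}.

{p1, p4, p6, p7, p8, p9, p10, p13}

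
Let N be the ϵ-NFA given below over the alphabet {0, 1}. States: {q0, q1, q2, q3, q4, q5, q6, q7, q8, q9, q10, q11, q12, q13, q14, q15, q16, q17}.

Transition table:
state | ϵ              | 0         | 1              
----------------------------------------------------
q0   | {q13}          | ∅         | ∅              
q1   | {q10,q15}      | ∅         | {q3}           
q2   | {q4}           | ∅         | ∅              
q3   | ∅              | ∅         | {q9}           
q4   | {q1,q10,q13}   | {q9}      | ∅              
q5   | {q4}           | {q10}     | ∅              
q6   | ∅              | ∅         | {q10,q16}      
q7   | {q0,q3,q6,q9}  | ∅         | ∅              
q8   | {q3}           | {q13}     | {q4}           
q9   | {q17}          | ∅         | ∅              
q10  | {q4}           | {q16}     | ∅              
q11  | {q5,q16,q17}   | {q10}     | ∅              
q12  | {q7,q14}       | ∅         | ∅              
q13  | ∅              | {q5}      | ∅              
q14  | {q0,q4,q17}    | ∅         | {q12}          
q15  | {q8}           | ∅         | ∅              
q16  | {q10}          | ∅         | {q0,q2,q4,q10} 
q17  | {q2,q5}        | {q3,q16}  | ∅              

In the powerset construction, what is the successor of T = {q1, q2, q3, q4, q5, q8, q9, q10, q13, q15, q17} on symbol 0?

{q1, q2, q3, q4, q5, q8, q9, q10, q13, q15, q16, q17}

q4 on 0 → {q9}.
q5 on 0 → {q10}.
q8 on 0 → {q13}.
q10 on 0 → {q16}.
q13 on 0 → {q5}.
q17 on 0 → {q3, q16}.
No 0-transition from q1, q2, q3, q9, q15.
Union after reading 0: {q3, q5, q9, q10, q13, q16}.
Now take the ϵ-closure:
From q5 via ϵ: add q4.
From q9 via ϵ: add q17.
From q4 via ϵ: add q1.
From q17 via ϵ: add q2.
From q1 via ϵ: add q15.
From q15 via ϵ: add q8.
No new states can be added; the closed set is {q1, q2, q3, q4, q5, q8, q9, q10, q13, q15, q16, q17}.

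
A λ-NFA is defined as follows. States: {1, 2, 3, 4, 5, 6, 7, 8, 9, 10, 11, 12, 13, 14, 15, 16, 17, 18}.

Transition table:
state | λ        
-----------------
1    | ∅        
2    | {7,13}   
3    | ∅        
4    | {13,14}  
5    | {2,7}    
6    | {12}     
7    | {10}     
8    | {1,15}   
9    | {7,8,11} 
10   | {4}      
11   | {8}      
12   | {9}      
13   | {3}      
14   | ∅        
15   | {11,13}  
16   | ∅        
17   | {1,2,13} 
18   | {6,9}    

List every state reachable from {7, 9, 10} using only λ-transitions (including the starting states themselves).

{1, 3, 4, 7, 8, 9, 10, 11, 13, 14, 15}

Start with {7, 9, 10}.
From 9 via λ: add 8, 11.
From 10 via λ: add 4.
From 4 via λ: add 13, 14.
From 8 via λ: add 1, 15.
From 13 via λ: add 3.
No new states can be added; the closed set is {1, 3, 4, 7, 8, 9, 10, 11, 13, 14, 15}.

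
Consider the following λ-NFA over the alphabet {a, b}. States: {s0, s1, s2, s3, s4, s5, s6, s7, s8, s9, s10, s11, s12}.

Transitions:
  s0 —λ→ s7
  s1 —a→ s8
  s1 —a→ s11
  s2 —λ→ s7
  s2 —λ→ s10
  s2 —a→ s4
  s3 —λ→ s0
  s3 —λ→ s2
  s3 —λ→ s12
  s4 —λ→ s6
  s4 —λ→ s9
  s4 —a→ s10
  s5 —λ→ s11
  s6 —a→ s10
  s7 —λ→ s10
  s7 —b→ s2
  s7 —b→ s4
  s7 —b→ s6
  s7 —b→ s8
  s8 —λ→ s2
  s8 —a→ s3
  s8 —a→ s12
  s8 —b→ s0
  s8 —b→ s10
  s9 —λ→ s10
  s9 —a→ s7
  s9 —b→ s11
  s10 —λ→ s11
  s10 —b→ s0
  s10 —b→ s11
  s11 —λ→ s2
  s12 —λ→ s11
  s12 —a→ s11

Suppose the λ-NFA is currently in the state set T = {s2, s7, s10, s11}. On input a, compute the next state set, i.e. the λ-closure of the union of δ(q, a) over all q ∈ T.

s2 on a → {s4}.
No a-transition from s7, s10, s11.
Union after reading a: {s4}.
Now take the λ-closure:
From s4 via λ: add s6, s9.
From s9 via λ: add s10.
From s10 via λ: add s11.
From s11 via λ: add s2.
From s2 via λ: add s7.
No new states can be added; the closed set is {s2, s4, s6, s7, s9, s10, s11}.

{s2, s4, s6, s7, s9, s10, s11}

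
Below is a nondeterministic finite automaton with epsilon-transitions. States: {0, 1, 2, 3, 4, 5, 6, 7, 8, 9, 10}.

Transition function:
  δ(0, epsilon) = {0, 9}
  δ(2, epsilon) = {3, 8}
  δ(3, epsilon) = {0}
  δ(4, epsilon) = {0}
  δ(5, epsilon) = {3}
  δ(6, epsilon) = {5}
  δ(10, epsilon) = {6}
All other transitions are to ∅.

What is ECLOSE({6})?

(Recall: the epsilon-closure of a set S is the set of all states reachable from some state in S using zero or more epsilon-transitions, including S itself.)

{0, 3, 5, 6, 9}

Start with {6}.
From 6 via epsilon: add 5.
From 5 via epsilon: add 3.
From 3 via epsilon: add 0.
From 0 via epsilon: add 9.
No new states can be added; the closed set is {0, 3, 5, 6, 9}.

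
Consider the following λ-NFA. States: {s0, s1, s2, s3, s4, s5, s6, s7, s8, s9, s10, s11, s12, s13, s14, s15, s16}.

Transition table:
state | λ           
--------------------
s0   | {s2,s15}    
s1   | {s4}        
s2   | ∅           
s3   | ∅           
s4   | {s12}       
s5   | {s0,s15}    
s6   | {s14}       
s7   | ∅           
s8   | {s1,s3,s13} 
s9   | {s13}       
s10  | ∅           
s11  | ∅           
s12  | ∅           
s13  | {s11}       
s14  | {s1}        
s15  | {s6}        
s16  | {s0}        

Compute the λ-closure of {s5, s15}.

Start with {s5, s15}.
From s5 via λ: add s0.
From s15 via λ: add s6.
From s0 via λ: add s2.
From s6 via λ: add s14.
From s14 via λ: add s1.
From s1 via λ: add s4.
From s4 via λ: add s12.
No new states can be added; the closed set is {s0, s1, s2, s4, s5, s6, s12, s14, s15}.

{s0, s1, s2, s4, s5, s6, s12, s14, s15}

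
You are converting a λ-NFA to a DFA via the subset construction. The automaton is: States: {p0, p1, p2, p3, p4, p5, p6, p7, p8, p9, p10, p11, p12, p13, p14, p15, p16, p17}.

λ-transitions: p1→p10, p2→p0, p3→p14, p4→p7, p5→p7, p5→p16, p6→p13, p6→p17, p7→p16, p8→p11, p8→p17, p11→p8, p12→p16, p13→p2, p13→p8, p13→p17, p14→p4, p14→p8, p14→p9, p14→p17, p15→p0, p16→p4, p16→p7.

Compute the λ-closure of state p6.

{p0, p2, p6, p8, p11, p13, p17}

Start with {p6}.
From p6 via λ: add p13, p17.
From p13 via λ: add p2, p8.
From p2 via λ: add p0.
From p8 via λ: add p11.
No new states can be added; the closed set is {p0, p2, p6, p8, p11, p13, p17}.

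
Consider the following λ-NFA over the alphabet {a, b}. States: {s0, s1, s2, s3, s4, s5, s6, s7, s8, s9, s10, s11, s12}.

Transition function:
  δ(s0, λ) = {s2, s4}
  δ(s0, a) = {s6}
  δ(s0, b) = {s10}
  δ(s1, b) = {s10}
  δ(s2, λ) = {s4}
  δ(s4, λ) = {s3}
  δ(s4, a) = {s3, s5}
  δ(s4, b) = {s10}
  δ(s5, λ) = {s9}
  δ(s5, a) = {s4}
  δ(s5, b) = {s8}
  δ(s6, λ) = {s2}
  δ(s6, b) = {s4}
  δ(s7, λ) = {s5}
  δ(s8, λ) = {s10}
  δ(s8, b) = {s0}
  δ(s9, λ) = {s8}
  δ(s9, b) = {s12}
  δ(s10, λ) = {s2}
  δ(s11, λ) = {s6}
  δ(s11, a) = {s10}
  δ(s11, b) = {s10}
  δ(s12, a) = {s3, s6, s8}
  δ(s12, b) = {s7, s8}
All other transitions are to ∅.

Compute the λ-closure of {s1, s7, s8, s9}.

Start with {s1, s7, s8, s9}.
From s7 via λ: add s5.
From s8 via λ: add s10.
From s10 via λ: add s2.
From s2 via λ: add s4.
From s4 via λ: add s3.
No new states can be added; the closed set is {s1, s2, s3, s4, s5, s7, s8, s9, s10}.

{s1, s2, s3, s4, s5, s7, s8, s9, s10}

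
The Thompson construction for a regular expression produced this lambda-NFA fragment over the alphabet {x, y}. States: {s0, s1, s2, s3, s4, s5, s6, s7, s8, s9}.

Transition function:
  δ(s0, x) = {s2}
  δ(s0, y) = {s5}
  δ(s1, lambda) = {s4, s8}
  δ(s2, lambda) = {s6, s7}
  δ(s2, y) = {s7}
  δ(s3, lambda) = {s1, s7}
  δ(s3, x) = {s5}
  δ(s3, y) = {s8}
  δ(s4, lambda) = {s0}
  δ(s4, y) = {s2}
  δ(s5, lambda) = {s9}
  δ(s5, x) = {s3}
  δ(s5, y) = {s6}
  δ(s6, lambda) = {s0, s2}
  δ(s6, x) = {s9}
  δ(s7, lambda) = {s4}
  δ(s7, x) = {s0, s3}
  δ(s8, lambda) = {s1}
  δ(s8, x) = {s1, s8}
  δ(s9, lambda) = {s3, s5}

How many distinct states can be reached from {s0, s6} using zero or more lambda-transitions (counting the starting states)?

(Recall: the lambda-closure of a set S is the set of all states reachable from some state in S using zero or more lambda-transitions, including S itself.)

5

Start with {s0, s6}.
From s6 via lambda: add s2.
From s2 via lambda: add s7.
From s7 via lambda: add s4.
lambda-closure = {s0, s2, s4, s6, s7}, which has 5 states.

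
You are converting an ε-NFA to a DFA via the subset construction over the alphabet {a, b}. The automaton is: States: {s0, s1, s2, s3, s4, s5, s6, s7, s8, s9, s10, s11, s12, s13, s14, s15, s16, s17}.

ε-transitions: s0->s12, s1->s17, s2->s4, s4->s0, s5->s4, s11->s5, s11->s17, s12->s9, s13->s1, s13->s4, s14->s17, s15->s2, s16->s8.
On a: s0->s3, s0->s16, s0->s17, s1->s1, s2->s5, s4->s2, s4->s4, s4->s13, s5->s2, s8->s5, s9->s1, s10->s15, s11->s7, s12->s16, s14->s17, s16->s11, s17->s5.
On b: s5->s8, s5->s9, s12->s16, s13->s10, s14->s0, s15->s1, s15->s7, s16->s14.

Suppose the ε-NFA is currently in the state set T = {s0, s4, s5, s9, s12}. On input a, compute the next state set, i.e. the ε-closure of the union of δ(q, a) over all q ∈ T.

{s0, s1, s2, s3, s4, s8, s9, s12, s13, s16, s17}

s0 on a → {s3, s16, s17}.
s4 on a → {s2, s4, s13}.
s5 on a → {s2}.
s9 on a → {s1}.
s12 on a → {s16}.
Union after reading a: {s1, s2, s3, s4, s13, s16, s17}.
Now take the ε-closure:
From s4 via ε: add s0.
From s16 via ε: add s8.
From s0 via ε: add s12.
From s12 via ε: add s9.
No new states can be added; the closed set is {s0, s1, s2, s3, s4, s8, s9, s12, s13, s16, s17}.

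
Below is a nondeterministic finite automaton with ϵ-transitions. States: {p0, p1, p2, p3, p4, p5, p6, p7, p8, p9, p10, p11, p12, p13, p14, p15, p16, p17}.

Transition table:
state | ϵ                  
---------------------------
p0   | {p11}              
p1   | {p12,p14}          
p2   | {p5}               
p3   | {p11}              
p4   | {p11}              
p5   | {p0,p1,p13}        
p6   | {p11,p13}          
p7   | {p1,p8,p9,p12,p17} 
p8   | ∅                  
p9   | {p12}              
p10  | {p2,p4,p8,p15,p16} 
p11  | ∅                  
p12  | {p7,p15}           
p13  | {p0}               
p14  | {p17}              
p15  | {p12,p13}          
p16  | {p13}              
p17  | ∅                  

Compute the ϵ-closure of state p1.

Start with {p1}.
From p1 via ϵ: add p12, p14.
From p12 via ϵ: add p7, p15.
From p14 via ϵ: add p17.
From p7 via ϵ: add p8, p9.
From p15 via ϵ: add p13.
From p13 via ϵ: add p0.
From p0 via ϵ: add p11.
No new states can be added; the closed set is {p0, p1, p7, p8, p9, p11, p12, p13, p14, p15, p17}.

{p0, p1, p7, p8, p9, p11, p12, p13, p14, p15, p17}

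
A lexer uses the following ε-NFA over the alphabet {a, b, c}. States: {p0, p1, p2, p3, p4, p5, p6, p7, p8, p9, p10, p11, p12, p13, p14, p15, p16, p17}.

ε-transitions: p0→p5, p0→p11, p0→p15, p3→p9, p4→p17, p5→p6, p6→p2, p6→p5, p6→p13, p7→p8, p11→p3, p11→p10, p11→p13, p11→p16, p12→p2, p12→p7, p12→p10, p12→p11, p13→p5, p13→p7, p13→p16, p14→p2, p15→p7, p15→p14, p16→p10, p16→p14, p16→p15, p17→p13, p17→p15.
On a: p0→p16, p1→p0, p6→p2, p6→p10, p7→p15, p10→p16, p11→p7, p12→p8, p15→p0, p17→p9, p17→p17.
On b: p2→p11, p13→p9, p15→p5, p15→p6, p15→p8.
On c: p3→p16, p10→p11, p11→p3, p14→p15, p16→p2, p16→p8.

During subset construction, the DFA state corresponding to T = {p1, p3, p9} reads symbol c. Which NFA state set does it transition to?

{p2, p7, p8, p10, p14, p15, p16}

p3 on c → {p16}.
No c-transition from p1, p9.
Union after reading c: {p16}.
Now take the ε-closure:
From p16 via ε: add p10, p14, p15.
From p14 via ε: add p2.
From p15 via ε: add p7.
From p7 via ε: add p8.
No new states can be added; the closed set is {p2, p7, p8, p10, p14, p15, p16}.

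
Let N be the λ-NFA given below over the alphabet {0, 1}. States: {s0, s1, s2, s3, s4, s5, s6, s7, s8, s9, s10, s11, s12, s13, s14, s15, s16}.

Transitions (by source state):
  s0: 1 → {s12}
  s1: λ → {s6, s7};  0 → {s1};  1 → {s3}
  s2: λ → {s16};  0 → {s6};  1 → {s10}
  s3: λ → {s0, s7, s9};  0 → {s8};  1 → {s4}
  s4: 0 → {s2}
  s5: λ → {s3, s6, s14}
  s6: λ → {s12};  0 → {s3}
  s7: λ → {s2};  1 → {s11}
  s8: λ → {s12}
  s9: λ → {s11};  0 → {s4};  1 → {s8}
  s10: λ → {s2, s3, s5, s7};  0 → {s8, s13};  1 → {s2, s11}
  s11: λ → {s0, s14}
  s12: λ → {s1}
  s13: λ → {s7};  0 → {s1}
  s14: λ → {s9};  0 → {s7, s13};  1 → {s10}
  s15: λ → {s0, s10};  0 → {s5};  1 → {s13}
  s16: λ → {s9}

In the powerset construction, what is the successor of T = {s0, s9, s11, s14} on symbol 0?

s9 on 0 → {s4}.
s14 on 0 → {s7, s13}.
No 0-transition from s0, s11.
Union after reading 0: {s4, s7, s13}.
Now take the λ-closure:
From s7 via λ: add s2.
From s2 via λ: add s16.
From s16 via λ: add s9.
From s9 via λ: add s11.
From s11 via λ: add s0, s14.
No new states can be added; the closed set is {s0, s2, s4, s7, s9, s11, s13, s14, s16}.

{s0, s2, s4, s7, s9, s11, s13, s14, s16}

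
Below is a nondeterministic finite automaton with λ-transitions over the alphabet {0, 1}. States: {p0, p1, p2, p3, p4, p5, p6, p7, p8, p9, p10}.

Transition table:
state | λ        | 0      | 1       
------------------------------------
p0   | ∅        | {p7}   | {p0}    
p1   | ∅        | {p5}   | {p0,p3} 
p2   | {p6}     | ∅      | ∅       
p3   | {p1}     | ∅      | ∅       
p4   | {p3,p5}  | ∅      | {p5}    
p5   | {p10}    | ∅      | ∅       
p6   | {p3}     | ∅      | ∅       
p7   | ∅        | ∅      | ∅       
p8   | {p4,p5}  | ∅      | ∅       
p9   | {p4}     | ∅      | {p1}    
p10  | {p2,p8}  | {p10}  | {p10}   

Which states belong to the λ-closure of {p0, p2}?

{p0, p1, p2, p3, p6}

Start with {p0, p2}.
From p2 via λ: add p6.
From p6 via λ: add p3.
From p3 via λ: add p1.
No new states can be added; the closed set is {p0, p1, p2, p3, p6}.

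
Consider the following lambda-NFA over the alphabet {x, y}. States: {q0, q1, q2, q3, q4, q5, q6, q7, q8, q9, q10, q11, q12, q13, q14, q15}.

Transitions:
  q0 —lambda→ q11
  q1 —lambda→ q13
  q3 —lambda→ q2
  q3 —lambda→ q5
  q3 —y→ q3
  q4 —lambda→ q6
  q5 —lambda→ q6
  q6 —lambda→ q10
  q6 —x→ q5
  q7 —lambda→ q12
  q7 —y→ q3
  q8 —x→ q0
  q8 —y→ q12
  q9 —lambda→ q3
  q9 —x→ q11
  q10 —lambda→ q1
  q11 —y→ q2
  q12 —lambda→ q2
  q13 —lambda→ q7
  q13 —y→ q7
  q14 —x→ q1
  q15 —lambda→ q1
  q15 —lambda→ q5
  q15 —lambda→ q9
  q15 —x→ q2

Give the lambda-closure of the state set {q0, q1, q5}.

Start with {q0, q1, q5}.
From q0 via lambda: add q11.
From q1 via lambda: add q13.
From q5 via lambda: add q6.
From q6 via lambda: add q10.
From q13 via lambda: add q7.
From q7 via lambda: add q12.
From q12 via lambda: add q2.
No new states can be added; the closed set is {q0, q1, q2, q5, q6, q7, q10, q11, q12, q13}.

{q0, q1, q2, q5, q6, q7, q10, q11, q12, q13}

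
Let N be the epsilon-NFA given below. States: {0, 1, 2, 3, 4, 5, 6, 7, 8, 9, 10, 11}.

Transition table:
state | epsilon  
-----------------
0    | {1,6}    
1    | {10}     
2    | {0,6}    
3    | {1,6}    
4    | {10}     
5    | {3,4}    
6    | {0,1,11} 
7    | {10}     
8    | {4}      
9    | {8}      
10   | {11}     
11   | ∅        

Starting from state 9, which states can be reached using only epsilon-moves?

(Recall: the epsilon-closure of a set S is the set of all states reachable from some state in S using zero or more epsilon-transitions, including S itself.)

{4, 8, 9, 10, 11}

Start with {9}.
From 9 via epsilon: add 8.
From 8 via epsilon: add 4.
From 4 via epsilon: add 10.
From 10 via epsilon: add 11.
No new states can be added; the closed set is {4, 8, 9, 10, 11}.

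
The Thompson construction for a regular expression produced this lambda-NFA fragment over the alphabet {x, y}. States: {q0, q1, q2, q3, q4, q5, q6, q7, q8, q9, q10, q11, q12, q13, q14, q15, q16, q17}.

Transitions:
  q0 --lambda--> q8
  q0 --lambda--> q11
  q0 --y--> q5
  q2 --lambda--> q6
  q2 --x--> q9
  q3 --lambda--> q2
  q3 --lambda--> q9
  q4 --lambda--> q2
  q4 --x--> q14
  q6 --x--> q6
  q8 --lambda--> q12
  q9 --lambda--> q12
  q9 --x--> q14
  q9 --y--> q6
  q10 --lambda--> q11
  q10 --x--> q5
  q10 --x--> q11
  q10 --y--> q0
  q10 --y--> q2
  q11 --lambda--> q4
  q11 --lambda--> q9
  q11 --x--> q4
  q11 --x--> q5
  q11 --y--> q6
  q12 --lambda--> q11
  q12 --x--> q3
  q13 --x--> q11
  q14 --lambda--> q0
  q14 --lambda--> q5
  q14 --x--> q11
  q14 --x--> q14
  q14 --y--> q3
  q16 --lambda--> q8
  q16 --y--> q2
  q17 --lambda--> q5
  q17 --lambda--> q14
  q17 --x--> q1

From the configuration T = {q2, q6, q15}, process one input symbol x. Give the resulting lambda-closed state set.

{q2, q4, q6, q9, q11, q12}

q2 on x → {q9}.
q6 on x → {q6}.
No x-transition from q15.
Union after reading x: {q6, q9}.
Now take the lambda-closure:
From q9 via lambda: add q12.
From q12 via lambda: add q11.
From q11 via lambda: add q4.
From q4 via lambda: add q2.
No new states can be added; the closed set is {q2, q4, q6, q9, q11, q12}.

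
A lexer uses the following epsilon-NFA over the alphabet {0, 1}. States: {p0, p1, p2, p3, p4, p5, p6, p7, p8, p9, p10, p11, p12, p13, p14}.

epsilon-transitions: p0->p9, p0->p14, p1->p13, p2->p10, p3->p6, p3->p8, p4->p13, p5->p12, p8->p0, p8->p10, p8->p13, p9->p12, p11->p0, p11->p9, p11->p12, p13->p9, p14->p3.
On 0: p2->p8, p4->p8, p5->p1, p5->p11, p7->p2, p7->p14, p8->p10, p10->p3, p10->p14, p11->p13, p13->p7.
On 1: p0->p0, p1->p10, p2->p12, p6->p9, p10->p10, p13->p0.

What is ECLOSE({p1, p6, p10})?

{p1, p6, p9, p10, p12, p13}

Start with {p1, p6, p10}.
From p1 via epsilon: add p13.
From p13 via epsilon: add p9.
From p9 via epsilon: add p12.
No new states can be added; the closed set is {p1, p6, p9, p10, p12, p13}.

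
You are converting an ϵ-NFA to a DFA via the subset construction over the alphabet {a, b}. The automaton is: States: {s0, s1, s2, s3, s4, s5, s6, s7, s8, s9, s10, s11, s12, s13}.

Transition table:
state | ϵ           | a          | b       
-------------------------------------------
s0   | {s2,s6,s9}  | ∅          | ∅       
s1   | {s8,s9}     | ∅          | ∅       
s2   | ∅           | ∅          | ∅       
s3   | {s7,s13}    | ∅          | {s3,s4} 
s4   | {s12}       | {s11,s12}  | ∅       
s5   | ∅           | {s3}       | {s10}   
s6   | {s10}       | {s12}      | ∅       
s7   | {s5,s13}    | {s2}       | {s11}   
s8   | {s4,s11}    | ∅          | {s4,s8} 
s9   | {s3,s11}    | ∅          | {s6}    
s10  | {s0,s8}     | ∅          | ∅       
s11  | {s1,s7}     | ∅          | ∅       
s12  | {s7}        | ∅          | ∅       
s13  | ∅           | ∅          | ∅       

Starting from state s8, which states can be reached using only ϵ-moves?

{s1, s3, s4, s5, s7, s8, s9, s11, s12, s13}

Start with {s8}.
From s8 via ϵ: add s4, s11.
From s4 via ϵ: add s12.
From s11 via ϵ: add s1, s7.
From s1 via ϵ: add s9.
From s7 via ϵ: add s5, s13.
From s9 via ϵ: add s3.
No new states can be added; the closed set is {s1, s3, s4, s5, s7, s8, s9, s11, s12, s13}.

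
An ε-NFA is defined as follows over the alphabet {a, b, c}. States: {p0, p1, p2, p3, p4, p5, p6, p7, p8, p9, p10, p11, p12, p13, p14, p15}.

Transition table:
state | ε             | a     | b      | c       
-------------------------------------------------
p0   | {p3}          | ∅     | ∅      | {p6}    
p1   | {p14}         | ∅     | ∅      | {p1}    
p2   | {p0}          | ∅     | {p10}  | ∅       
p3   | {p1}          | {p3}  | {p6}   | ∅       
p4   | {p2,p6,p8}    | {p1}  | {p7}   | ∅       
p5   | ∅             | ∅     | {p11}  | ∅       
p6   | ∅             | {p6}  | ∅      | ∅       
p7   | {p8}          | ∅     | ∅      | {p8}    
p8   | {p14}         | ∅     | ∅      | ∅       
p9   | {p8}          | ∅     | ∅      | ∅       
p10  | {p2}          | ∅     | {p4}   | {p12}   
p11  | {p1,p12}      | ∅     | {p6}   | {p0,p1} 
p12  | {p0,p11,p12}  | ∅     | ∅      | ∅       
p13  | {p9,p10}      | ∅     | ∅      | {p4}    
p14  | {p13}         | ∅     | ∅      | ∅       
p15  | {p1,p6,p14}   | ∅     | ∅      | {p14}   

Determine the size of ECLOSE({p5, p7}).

Start with {p5, p7}.
From p7 via ε: add p8.
From p8 via ε: add p14.
From p14 via ε: add p13.
From p13 via ε: add p9, p10.
From p10 via ε: add p2.
From p2 via ε: add p0.
From p0 via ε: add p3.
From p3 via ε: add p1.
ε-closure = {p0, p1, p2, p3, p5, p7, p8, p9, p10, p13, p14}, which has 11 states.

11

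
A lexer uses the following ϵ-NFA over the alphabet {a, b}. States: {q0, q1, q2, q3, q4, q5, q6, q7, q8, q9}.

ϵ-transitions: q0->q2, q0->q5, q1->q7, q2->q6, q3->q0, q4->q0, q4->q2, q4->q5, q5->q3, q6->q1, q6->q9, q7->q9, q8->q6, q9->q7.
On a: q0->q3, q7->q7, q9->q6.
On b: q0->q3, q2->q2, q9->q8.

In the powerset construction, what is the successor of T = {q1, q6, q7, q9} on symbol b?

q9 on b → {q8}.
No b-transition from q1, q6, q7.
Union after reading b: {q8}.
Now take the ϵ-closure:
From q8 via ϵ: add q6.
From q6 via ϵ: add q1, q9.
From q1 via ϵ: add q7.
No new states can be added; the closed set is {q1, q6, q7, q8, q9}.

{q1, q6, q7, q8, q9}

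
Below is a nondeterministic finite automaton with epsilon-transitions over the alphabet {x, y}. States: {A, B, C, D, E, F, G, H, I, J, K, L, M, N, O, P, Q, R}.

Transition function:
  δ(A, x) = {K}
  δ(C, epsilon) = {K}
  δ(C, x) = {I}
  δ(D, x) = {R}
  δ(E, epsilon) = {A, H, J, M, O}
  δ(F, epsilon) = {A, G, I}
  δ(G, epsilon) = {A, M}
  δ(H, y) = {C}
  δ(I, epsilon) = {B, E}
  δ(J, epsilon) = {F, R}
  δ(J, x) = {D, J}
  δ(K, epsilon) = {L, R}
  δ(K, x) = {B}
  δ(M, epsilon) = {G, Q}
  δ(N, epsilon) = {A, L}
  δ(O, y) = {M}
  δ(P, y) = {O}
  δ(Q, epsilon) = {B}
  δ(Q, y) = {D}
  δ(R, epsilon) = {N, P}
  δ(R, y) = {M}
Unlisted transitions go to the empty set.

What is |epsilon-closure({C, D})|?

Start with {C, D}.
From C via epsilon: add K.
From K via epsilon: add L, R.
From R via epsilon: add N, P.
From N via epsilon: add A.
epsilon-closure = {A, C, D, K, L, N, P, R}, which has 8 states.

8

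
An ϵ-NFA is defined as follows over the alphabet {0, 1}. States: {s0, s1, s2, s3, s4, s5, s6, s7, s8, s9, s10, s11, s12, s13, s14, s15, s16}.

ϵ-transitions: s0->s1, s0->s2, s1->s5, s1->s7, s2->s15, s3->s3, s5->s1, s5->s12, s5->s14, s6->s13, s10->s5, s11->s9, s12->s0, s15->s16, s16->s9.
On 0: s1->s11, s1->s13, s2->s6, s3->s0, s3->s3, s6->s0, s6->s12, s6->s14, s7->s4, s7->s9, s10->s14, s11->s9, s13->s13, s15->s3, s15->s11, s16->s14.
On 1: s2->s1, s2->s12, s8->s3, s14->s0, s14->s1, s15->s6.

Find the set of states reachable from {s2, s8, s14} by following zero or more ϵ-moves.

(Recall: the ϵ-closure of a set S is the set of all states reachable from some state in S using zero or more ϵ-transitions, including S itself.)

Start with {s2, s8, s14}.
From s2 via ϵ: add s15.
From s15 via ϵ: add s16.
From s16 via ϵ: add s9.
No new states can be added; the closed set is {s2, s8, s9, s14, s15, s16}.

{s2, s8, s9, s14, s15, s16}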